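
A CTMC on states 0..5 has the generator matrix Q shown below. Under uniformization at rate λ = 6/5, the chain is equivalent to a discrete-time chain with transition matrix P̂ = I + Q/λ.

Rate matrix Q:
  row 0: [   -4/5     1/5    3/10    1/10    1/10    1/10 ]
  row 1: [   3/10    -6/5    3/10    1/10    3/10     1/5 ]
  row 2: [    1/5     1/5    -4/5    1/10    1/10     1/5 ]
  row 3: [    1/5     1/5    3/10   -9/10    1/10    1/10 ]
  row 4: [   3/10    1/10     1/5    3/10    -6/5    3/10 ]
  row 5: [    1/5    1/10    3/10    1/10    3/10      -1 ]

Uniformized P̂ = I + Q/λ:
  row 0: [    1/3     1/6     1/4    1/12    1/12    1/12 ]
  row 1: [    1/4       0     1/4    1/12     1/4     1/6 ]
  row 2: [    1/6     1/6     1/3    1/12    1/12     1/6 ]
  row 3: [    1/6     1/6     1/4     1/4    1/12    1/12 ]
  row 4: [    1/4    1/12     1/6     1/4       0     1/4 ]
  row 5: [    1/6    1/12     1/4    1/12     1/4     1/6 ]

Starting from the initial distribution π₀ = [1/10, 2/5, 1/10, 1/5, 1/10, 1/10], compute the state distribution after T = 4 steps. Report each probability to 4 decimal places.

t=0: π = [0.1000, 0.4000, 0.1000, 0.2000, 0.1000, 0.1000]
t=1: π = [0.2250, 0.0833, 0.2500, 0.1333, 0.1583, 0.1500]
t=2: π = [0.2243, 0.1271, 0.2576, 0.1319, 0.1090, 0.1500]
t=3: π = [0.2237, 0.1239, 0.2624, 0.1235, 0.1204, 0.1461]
t=4: π = [0.2243, 0.1238, 0.2618, 0.1240, 0.1183, 0.1478]

π = [0.2243, 0.1238, 0.2618, 0.1240, 0.1183, 0.1478]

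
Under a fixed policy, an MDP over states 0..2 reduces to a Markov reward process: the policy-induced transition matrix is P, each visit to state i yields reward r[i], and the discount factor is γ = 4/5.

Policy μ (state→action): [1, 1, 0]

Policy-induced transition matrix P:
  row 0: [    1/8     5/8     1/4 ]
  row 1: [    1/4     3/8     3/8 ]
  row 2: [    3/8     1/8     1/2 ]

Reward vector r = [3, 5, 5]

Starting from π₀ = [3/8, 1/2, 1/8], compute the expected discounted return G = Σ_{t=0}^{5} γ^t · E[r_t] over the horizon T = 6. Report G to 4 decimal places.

t=0: π = [0.3750, 0.5000, 0.1250], E[r] = 4.2500, γ^t·E[r] = 4.250000, running G = 4.250000
t=1: π = [0.2188, 0.4375, 0.3438], E[r] = 4.5625, γ^t·E[r] = 3.650000, running G = 7.900000
t=2: π = [0.2656, 0.3438, 0.3906], E[r] = 4.4688, γ^t·E[r] = 2.860000, running G = 10.760000
t=3: π = [0.2656, 0.3438, 0.3906], E[r] = 4.4688, γ^t·E[r] = 2.288000, running G = 13.048000
t=4: π = [0.2656, 0.3438, 0.3906], E[r] = 4.4688, γ^t·E[r] = 1.830400, running G = 14.878400
t=5: π = [0.2656, 0.3438, 0.3906], E[r] = 4.4688, γ^t·E[r] = 1.464320, running G = 16.342720

G = 16.3427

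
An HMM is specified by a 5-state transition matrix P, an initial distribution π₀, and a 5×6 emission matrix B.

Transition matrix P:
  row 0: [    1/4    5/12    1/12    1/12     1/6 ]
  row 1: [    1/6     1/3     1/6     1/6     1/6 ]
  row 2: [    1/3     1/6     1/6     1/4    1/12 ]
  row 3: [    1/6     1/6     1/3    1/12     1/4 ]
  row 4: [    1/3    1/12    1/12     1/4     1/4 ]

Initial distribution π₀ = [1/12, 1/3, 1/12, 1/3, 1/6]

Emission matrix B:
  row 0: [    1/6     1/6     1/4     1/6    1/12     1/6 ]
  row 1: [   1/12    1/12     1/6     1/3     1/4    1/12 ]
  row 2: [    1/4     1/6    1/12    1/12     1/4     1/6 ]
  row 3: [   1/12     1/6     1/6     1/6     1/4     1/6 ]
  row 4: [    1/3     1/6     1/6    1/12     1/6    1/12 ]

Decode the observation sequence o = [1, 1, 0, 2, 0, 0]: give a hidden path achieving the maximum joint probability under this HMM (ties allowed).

t=0: δ = [1.389e-02, 2.778e-02, 1.389e-02, 5.556e-02, 2.778e-02]  (obs o_0=1)
t=1: δ = [1.543e-03, 7.716e-04, 3.086e-03, 1.157e-03, 2.315e-03]  ψ = [3, 1, 3, 4, 3]  (obs o_1=1)
t=2: δ = [1.715e-04, 5.358e-05, 1.286e-04, 6.430e-05, 1.929e-04]  ψ = [2, 0, 2, 2, 4]  (obs o_2=0)
t=3: δ = [1.608e-05, 1.191e-05, 1.786e-06, 8.038e-06, 8.038e-06]  ψ = [4, 0, 2, 4, 4]  (obs o_3=2)
t=4: δ = [6.698e-07, 5.582e-07, 6.698e-07, 1.674e-07, 8.931e-07]  ψ = [0, 0, 3, 4, 0]  (obs o_4=0)
t=5: δ = [4.961e-08, 2.326e-08, 2.791e-08, 1.861e-08, 7.442e-08]  ψ = [4, 0, 2, 4, 4]  (obs o_5=0)
backtrack: best end state = 4; path = [3, 4, 4, 0, 4, 4]

path = [3, 4, 4, 0, 4, 4]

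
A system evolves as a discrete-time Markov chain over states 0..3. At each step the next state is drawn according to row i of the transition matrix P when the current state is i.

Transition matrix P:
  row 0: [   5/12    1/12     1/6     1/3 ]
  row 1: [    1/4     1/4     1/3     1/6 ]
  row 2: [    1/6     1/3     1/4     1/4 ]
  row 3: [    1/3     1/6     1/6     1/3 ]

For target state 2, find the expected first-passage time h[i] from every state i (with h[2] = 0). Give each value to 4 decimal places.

h = [5.3043, 4.2609, 0.0000, 5.2174]

First-step conditioning: h[2] = 0; for i ≠ 2, h[i] = 1 + Σ_k P[i][k]·h[k].
  h[0] = 1 + 5/12·h[0] + 1/12·h[1] + 1/3·h[3]
  h[1] = 1 + 1/4·h[0] + 1/4·h[1] + 1/6·h[3]
  h[3] = 1 + 1/3·h[0] + 1/6·h[1] + 1/3·h[3]
Solving the 3×3 linear system over states ≠ 2 gives exactly h = [122/23, 98/23, 0, 120/23] (h[2] = 0 is the target).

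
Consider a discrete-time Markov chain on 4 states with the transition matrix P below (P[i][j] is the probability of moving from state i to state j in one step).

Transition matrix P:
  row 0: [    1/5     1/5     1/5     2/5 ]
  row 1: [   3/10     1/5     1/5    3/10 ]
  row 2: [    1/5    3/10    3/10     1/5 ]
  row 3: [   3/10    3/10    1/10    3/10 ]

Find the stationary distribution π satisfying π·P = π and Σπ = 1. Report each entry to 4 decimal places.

Balance equations π_j = Σ_i π_i·P[i][j]:
  π_0 = 1/5·π_0 + 3/10·π_1 + 1/5·π_2 + 3/10·π_3
  π_1 = 1/5·π_0 + 1/5·π_1 + 3/10·π_2 + 3/10·π_3
  π_2 = 1/5·π_0 + 1/5·π_1 + 3/10·π_2 + 1/10·π_3
  normalize: π_0 + π_1 + π_2 + π_3 = 1
Solving the linear system gives exactly π = [125/489, 122/489, 92/489, 50/163].

π = [0.2556, 0.2495, 0.1881, 0.3067]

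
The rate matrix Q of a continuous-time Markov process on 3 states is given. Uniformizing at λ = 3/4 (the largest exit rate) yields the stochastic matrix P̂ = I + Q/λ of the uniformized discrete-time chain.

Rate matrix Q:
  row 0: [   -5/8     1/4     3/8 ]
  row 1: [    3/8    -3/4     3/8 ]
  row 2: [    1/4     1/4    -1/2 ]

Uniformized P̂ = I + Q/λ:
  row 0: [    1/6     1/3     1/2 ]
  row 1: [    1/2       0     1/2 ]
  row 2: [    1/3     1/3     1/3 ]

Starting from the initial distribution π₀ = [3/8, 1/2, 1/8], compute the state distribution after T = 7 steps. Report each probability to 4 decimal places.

π = [0.3215, 0.2499, 0.4286]

t=0: π = [0.3750, 0.5000, 0.1250]
t=1: π = [0.3542, 0.1667, 0.4792]
t=2: π = [0.3021, 0.2778, 0.4201]
t=3: π = [0.3293, 0.2407, 0.4300]
t=4: π = [0.3186, 0.2531, 0.4283]
t=5: π = [0.3224, 0.2490, 0.4286]
t=6: π = [0.3211, 0.2503, 0.4286]
t=7: π = [0.3215, 0.2499, 0.4286]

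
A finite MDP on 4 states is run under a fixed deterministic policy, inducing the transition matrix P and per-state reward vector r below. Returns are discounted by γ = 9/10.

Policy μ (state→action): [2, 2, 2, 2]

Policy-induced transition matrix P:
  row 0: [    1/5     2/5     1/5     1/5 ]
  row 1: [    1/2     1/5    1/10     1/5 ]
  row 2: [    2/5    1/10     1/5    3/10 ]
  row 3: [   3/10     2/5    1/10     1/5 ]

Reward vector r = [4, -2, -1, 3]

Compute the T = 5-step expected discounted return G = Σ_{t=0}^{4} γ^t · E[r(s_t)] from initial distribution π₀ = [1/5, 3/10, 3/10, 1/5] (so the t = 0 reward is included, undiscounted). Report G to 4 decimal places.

G = 4.5976

t=0: π = [0.2000, 0.3000, 0.3000, 0.2000], E[r] = 0.5000, γ^t·E[r] = 0.500000, running G = 0.500000
t=1: π = [0.3700, 0.2500, 0.1500, 0.2300], E[r] = 1.5200, γ^t·E[r] = 1.368000, running G = 1.868000
t=2: π = [0.3280, 0.3050, 0.1520, 0.2150], E[r] = 1.1950, γ^t·E[r] = 0.967950, running G = 2.835950
t=3: π = [0.3434, 0.2934, 0.1480, 0.2152], E[r] = 1.2844, γ^t·E[r] = 0.936328, running G = 3.772278
t=4: π = [0.3391, 0.2969, 0.1491, 0.2148], E[r] = 1.2580, γ^t·E[r] = 0.825361, running G = 4.597638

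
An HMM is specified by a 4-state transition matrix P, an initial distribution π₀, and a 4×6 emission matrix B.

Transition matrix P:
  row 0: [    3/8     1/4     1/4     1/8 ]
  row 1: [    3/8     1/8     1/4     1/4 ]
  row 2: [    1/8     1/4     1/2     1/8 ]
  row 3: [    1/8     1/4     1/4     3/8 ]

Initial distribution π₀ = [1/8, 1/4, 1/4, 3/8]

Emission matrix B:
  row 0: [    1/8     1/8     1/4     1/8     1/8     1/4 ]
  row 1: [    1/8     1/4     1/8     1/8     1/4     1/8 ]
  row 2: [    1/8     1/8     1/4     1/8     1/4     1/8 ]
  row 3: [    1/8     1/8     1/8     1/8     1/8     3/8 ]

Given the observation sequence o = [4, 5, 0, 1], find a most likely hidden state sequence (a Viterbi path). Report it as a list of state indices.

t=0: δ = [1.562e-02, 6.250e-02, 6.250e-02, 4.688e-02]  (obs o_0=4)
t=1: δ = [5.859e-03, 1.953e-03, 3.906e-03, 6.592e-03]  ψ = [1, 2, 2, 3]  (obs o_1=5)
t=2: δ = [2.747e-04, 2.060e-04, 2.441e-04, 3.090e-04]  ψ = [0, 3, 2, 3]  (obs o_2=0)
t=3: δ = [1.287e-05, 1.931e-05, 1.526e-05, 1.448e-05]  ψ = [0, 3, 2, 3]  (obs o_3=1)
backtrack: best end state = 1; path = [3, 3, 3, 1]

path = [3, 3, 3, 1]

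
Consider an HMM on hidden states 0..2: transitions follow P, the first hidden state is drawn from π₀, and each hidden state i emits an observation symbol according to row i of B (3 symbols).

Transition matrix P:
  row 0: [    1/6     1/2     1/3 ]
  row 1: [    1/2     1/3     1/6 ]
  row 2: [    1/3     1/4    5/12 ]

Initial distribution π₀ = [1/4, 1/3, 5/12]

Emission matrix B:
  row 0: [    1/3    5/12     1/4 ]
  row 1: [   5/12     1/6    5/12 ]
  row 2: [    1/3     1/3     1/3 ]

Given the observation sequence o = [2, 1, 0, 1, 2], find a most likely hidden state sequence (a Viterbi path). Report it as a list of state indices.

path = [1, 0, 1, 0, 1]

t=0: δ = [6.250e-02, 1.389e-01, 1.389e-01]  (obs o_0=2)
t=1: δ = [2.894e-02, 7.716e-03, 1.929e-02]  ψ = [1, 1, 2]  (obs o_1=1)
t=2: δ = [2.143e-03, 6.028e-03, 3.215e-03]  ψ = [2, 0, 0]  (obs o_2=0)
t=3: δ = [1.256e-03, 3.349e-04, 4.465e-04]  ψ = [1, 1, 2]  (obs o_3=1)
t=4: δ = [5.233e-05, 2.616e-04, 1.395e-04]  ψ = [0, 0, 0]  (obs o_4=2)
backtrack: best end state = 1; path = [1, 0, 1, 0, 1]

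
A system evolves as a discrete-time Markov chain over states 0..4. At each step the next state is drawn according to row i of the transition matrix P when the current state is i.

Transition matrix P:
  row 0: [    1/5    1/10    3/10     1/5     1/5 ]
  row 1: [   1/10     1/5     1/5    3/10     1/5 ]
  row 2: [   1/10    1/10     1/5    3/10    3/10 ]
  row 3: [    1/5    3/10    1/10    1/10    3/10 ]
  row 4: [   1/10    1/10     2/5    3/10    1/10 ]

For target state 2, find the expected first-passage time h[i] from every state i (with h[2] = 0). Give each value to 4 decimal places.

h = [3.8264, 4.3363, 0.0000, 4.5895, 3.5479]

First-step conditioning: h[2] = 0; for i ≠ 2, h[i] = 1 + Σ_k P[i][k]·h[k].
  h[0] = 1 + 1/5·h[0] + 1/10·h[1] + 1/5·h[3] + 1/5·h[4]
  h[1] = 1 + 1/10·h[0] + 1/5·h[1] + 3/10·h[3] + 1/5·h[4]
  h[3] = 1 + 1/5·h[0] + 3/10·h[1] + 1/10·h[3] + 3/10·h[4]
  h[4] = 1 + 1/10·h[0] + 1/10·h[1] + 3/10·h[3] + 1/10·h[4]
Solving the 4×4 linear system over states ≠ 2 gives exactly h = [2116/553, 2398/553, 0, 2538/553, 1962/553] (h[2] = 0 is the target).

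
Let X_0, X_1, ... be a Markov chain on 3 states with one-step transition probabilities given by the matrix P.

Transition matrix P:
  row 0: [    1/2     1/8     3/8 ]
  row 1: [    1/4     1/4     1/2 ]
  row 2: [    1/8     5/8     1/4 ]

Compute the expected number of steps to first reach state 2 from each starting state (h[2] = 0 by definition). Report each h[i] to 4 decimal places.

First-step conditioning: h[2] = 0; for i ≠ 2, h[i] = 1 + Σ_k P[i][k]·h[k].
  h[0] = 1 + 1/2·h[0] + 1/8·h[1]
  h[1] = 1 + 1/4·h[0] + 1/4·h[1]
Solving the 2×2 linear system over states ≠ 2 gives exactly h = [28/11, 24/11, 0] (h[2] = 0 is the target).

h = [2.5455, 2.1818, 0.0000]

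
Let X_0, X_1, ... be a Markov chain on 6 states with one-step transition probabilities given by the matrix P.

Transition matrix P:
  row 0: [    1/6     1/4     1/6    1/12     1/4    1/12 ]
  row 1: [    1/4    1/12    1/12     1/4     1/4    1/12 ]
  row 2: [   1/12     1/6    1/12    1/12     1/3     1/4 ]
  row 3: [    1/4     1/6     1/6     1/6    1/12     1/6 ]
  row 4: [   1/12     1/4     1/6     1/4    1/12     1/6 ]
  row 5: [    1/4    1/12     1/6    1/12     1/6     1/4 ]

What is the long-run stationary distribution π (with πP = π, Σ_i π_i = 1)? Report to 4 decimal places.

π = [0.1798, 0.1698, 0.1408, 0.1564, 0.1904, 0.1628]

Balance equations π_j = Σ_i π_i·P[i][j]:
  π_0 = 1/6·π_0 + 1/4·π_1 + 1/12·π_2 + 1/4·π_3 + 1/12·π_4 + 1/4·π_5
  π_1 = 1/4·π_0 + 1/12·π_1 + 1/6·π_2 + 1/6·π_3 + 1/4·π_4 + 1/12·π_5
  π_2 = 1/6·π_0 + 1/12·π_1 + 1/12·π_2 + 1/6·π_3 + 1/6·π_4 + 1/6·π_5
  π_3 = 1/12·π_0 + 1/4·π_1 + 1/12·π_2 + 1/6·π_3 + 1/4·π_4 + 1/12·π_5
  π_4 = 1/4·π_0 + 1/4·π_1 + 1/3·π_2 + 1/12·π_3 + 1/12·π_4 + 1/6·π_5
  normalize: π_0 + π_1 + π_2 + π_3 + π_4 + π_5 = 1
Solving the linear system gives exactly π = [52499/291949, 49572/291949, 41102/291949, 45659/291949, 55578/291949, 47539/291949].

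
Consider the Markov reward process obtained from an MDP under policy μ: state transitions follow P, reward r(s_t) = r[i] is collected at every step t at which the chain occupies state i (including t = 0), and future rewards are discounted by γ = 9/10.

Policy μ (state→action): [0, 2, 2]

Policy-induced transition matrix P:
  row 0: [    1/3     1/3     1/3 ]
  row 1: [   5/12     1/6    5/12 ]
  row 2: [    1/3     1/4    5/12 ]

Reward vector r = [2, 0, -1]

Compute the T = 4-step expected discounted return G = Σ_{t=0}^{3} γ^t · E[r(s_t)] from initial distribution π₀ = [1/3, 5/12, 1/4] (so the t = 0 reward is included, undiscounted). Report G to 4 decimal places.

G = 1.2247

t=0: π = [0.3333, 0.4167, 0.2500], E[r] = 0.4167, γ^t·E[r] = 0.416667, running G = 0.416667
t=1: π = [0.3681, 0.2431, 0.3889], E[r] = 0.3472, γ^t·E[r] = 0.312500, running G = 0.729167
t=2: π = [0.3536, 0.2604, 0.3860], E[r] = 0.3212, γ^t·E[r] = 0.260156, running G = 0.989323
t=3: π = [0.3550, 0.2578, 0.3872], E[r] = 0.3229, γ^t·E[r] = 0.235371, running G = 1.224694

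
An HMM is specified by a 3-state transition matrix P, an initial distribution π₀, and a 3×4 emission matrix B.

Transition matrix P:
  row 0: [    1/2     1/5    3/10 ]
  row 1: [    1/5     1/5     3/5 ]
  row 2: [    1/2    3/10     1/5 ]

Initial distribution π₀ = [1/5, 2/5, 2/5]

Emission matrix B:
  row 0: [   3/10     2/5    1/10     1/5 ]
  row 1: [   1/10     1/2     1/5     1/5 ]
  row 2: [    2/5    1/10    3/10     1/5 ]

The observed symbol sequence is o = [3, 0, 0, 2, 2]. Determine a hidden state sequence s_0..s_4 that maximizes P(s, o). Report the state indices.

path = [1, 2, 0, 1, 2]

t=0: δ = [4.000e-02, 8.000e-02, 8.000e-02]  (obs o_0=3)
t=1: δ = [1.200e-02, 2.400e-03, 1.920e-02]  ψ = [2, 2, 1]  (obs o_1=0)
t=2: δ = [2.880e-03, 5.760e-04, 1.536e-03]  ψ = [2, 2, 2]  (obs o_2=0)
t=3: δ = [1.440e-04, 1.152e-04, 2.592e-04]  ψ = [0, 0, 0]  (obs o_3=2)
t=4: δ = [1.296e-05, 1.555e-05, 2.074e-05]  ψ = [2, 2, 1]  (obs o_4=2)
backtrack: best end state = 2; path = [1, 2, 0, 1, 2]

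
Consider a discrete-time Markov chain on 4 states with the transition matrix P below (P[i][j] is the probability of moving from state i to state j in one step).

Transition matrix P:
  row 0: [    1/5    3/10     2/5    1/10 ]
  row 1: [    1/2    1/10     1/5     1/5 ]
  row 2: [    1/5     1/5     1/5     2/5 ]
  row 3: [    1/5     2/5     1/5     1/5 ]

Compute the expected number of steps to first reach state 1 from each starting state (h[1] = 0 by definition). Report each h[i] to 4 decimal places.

First-step conditioning: h[1] = 0; for i ≠ 1, h[i] = 1 + Σ_k P[i][k]·h[k].
  h[0] = 1 + 1/5·h[0] + 2/5·h[2] + 1/10·h[3]
  h[2] = 1 + 1/5·h[0] + 1/5·h[2] + 2/5·h[3]
  h[3] = 1 + 1/5·h[0] + 1/5·h[2] + 1/5·h[3]
Solving the 3×3 linear system over states ≠ 1 gives exactly h = [285/83, 0, 300/83, 250/83] (h[1] = 0 is the target).

h = [3.4337, 0.0000, 3.6145, 3.0120]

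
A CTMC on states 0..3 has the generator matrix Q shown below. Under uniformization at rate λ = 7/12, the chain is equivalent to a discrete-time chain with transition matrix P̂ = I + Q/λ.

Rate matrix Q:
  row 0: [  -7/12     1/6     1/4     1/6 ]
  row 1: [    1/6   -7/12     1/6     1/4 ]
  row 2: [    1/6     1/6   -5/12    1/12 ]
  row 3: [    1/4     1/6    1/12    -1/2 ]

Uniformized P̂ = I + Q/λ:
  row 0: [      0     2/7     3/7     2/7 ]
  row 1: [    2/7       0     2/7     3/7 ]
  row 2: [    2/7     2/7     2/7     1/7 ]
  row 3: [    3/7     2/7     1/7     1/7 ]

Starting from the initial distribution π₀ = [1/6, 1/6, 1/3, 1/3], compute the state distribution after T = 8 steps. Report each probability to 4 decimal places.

t=0: π = [0.1667, 0.1667, 0.3333, 0.3333]
t=1: π = [0.2857, 0.2381, 0.2619, 0.2143]
t=2: π = [0.2347, 0.2177, 0.2959, 0.2517]
t=3: π = [0.2546, 0.2235, 0.2833, 0.2386]
t=4: π = [0.2470, 0.2219, 0.2880, 0.2431]
t=5: π = [0.2499, 0.2223, 0.2863, 0.2415]
t=6: π = [0.2488, 0.2222, 0.2869, 0.2421]
t=7: π = [0.2492, 0.2222, 0.2867, 0.2419]
t=8: π = [0.2491, 0.2222, 0.2868, 0.2420]

π = [0.2491, 0.2222, 0.2868, 0.2420]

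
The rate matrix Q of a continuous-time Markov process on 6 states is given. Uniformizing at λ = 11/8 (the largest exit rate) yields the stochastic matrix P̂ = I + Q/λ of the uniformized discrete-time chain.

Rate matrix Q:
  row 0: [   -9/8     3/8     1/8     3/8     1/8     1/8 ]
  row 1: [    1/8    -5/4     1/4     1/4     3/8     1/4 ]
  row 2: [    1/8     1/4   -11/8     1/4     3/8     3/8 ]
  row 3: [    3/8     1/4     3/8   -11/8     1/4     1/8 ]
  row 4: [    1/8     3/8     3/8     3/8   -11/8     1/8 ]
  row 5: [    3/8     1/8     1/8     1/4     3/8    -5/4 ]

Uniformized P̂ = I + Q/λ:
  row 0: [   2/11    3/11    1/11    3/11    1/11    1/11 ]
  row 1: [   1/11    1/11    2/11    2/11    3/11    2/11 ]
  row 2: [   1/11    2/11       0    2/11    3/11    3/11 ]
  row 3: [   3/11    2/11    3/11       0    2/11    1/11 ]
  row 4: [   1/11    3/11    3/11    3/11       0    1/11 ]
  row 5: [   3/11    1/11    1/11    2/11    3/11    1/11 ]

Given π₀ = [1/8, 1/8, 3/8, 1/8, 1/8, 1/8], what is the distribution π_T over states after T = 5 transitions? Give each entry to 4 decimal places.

t=0: π = [0.1250, 0.1250, 0.3750, 0.1250, 0.1250, 0.1250]
t=1: π = [0.1477, 0.1818, 0.1136, 0.1818, 0.2045, 0.1705]
t=2: π = [0.1684, 0.1818, 0.1674, 0.1808, 0.1736, 0.1281]
t=3: π = [0.1624, 0.1847, 0.1566, 0.1800, 0.1783, 0.1379]
t=4: π = [0.1635, 0.1835, 0.1586, 0.1801, 0.1782, 0.1362]
t=5: π = [0.1633, 0.1838, 0.1583, 0.1801, 0.1780, 0.1364]

π = [0.1633, 0.1838, 0.1583, 0.1801, 0.1780, 0.1364]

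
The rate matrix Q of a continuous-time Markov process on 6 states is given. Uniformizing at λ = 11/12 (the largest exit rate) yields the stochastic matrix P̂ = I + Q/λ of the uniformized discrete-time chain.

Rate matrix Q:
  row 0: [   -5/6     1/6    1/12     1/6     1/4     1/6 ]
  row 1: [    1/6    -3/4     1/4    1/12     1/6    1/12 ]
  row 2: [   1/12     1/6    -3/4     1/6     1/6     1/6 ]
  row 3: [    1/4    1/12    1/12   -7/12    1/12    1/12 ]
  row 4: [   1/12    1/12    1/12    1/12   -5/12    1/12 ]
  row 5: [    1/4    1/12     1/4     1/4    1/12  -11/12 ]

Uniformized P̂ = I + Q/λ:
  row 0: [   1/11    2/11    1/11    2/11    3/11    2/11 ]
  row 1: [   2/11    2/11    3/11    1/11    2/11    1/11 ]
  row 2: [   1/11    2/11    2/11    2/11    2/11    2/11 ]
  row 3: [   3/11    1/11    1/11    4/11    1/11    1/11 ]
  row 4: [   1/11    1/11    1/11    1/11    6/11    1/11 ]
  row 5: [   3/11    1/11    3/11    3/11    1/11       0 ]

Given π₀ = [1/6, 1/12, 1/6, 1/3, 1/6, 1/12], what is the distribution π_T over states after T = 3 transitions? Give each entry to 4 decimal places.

π = [0.1593, 0.1312, 0.1479, 0.1941, 0.2582, 0.1094]

t=0: π = [0.1667, 0.0833, 0.1667, 0.3333, 0.1667, 0.0833]
t=1: π = [0.1742, 0.1288, 0.1364, 0.2273, 0.2197, 0.1136]
t=2: π = [0.1646, 0.1309, 0.1474, 0.2018, 0.2466, 0.1088]
t=3: π = [0.1593, 0.1312, 0.1479, 0.1941, 0.2582, 0.1094]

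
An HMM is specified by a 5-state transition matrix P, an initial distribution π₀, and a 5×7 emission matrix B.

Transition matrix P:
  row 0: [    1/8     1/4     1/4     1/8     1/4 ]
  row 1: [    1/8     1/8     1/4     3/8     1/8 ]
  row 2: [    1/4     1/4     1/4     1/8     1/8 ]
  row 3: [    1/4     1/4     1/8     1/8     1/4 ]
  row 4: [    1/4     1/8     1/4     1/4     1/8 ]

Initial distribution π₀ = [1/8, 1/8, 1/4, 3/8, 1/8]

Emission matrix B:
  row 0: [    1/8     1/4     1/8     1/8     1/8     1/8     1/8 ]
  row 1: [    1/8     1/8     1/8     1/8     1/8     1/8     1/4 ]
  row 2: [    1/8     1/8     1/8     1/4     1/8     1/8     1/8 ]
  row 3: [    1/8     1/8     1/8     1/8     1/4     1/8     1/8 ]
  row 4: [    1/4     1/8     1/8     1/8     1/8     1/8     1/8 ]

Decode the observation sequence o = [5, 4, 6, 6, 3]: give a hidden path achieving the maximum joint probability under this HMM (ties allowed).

path = [3, 1, 3, 1, 2]

t=0: δ = [1.562e-02, 1.562e-02, 3.125e-02, 4.688e-02, 1.562e-02]  (obs o_0=5)
t=1: δ = [1.465e-03, 1.465e-03, 9.766e-04, 1.465e-03, 1.465e-03]  ψ = [3, 3, 2, 1, 3]  (obs o_1=4)
t=2: δ = [4.578e-05, 9.155e-05, 4.578e-05, 6.866e-05, 4.578e-05]  ψ = [3, 0, 0, 1, 0]  (obs o_2=6)
t=3: δ = [2.146e-06, 4.292e-06, 2.861e-06, 4.292e-06, 2.146e-06]  ψ = [3, 3, 1, 1, 3]  (obs o_3=6)
t=4: δ = [1.341e-07, 1.341e-07, 2.682e-07, 2.012e-07, 1.341e-07]  ψ = [3, 3, 1, 1, 3]  (obs o_4=3)
backtrack: best end state = 2; path = [3, 1, 3, 1, 2]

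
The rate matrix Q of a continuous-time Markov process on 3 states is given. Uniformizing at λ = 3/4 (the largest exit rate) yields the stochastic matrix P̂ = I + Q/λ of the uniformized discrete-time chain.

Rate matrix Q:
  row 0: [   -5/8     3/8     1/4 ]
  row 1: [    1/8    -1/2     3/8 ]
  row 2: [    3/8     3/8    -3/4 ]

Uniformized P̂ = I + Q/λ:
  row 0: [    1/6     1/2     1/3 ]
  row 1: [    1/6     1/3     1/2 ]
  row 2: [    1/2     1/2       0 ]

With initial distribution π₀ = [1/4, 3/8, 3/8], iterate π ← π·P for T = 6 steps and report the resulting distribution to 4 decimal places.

π = [0.2677, 0.4286, 0.3037]

t=0: π = [0.2500, 0.3750, 0.3750]
t=1: π = [0.2917, 0.4375, 0.2708]
t=2: π = [0.2569, 0.4271, 0.3160]
t=3: π = [0.2720, 0.4288, 0.2992]
t=4: π = [0.2664, 0.4285, 0.3051]
t=5: π = [0.2684, 0.4286, 0.3031]
t=6: π = [0.2677, 0.4286, 0.3037]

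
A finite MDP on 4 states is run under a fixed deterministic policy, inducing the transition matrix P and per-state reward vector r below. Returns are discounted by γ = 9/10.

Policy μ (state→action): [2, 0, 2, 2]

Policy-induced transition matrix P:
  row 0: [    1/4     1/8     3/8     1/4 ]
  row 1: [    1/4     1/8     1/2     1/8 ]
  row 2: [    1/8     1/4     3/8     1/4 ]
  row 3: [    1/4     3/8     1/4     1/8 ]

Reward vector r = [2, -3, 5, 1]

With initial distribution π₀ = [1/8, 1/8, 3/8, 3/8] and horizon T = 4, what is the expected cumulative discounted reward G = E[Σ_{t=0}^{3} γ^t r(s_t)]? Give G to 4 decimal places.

G = 6.3491

t=0: π = [0.1250, 0.1250, 0.3750, 0.3750], E[r] = 2.1250, γ^t·E[r] = 2.125000, running G = 2.125000
t=1: π = [0.2031, 0.2656, 0.3438, 0.1875], E[r] = 1.5156, γ^t·E[r] = 1.364063, running G = 3.489063
t=2: π = [0.2070, 0.2148, 0.3848, 0.1934], E[r] = 1.8867, γ^t·E[r] = 1.528242, running G = 5.017305
t=3: π = [0.2019, 0.2214, 0.3777, 0.1990], E[r] = 1.8269, γ^t·E[r] = 1.331813, running G = 6.349118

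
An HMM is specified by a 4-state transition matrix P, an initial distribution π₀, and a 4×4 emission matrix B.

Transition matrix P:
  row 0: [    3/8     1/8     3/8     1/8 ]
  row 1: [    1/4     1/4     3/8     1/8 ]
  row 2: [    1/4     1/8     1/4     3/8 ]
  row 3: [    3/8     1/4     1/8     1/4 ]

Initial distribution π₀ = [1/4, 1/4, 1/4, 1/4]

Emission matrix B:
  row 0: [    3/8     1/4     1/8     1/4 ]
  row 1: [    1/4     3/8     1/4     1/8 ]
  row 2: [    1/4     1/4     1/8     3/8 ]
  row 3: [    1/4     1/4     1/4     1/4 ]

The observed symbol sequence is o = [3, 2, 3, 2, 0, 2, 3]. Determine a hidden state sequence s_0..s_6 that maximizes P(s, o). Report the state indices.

path = [3, 1, 2, 3, 0, 0, 2]

t=0: δ = [6.250e-02, 3.125e-02, 9.375e-02, 6.250e-02]  (obs o_0=3)
t=1: δ = [2.930e-03, 3.906e-03, 2.930e-03, 8.789e-03]  ψ = [0, 3, 0, 2]  (obs o_1=2)
t=2: δ = [8.240e-04, 2.747e-04, 5.493e-04, 5.493e-04]  ψ = [3, 3, 1, 3]  (obs o_2=3)
t=3: δ = [3.862e-05, 3.433e-05, 3.862e-05, 5.150e-05]  ψ = [0, 3, 0, 2]  (obs o_3=2)
t=4: δ = [7.242e-06, 3.219e-06, 3.621e-06, 3.621e-06]  ψ = [3, 3, 0, 2]  (obs o_4=0)
t=5: δ = [3.395e-07, 2.263e-07, 3.395e-07, 3.395e-07]  ψ = [0, 0, 0, 2]  (obs o_5=2)
t=6: δ = [3.183e-08, 1.061e-08, 4.774e-08, 3.183e-08]  ψ = [0, 3, 0, 2]  (obs o_6=3)
backtrack: best end state = 2; path = [3, 1, 2, 3, 0, 0, 2]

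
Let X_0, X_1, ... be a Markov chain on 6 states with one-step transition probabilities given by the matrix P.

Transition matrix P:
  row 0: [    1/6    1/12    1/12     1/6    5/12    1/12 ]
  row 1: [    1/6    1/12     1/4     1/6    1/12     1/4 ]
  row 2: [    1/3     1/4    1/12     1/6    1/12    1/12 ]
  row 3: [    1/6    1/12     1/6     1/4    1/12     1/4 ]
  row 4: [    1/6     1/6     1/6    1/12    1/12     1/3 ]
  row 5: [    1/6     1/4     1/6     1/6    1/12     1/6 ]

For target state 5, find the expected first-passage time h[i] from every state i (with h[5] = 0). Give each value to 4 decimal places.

h = [5.4694, 4.9341, 5.7154, 4.8631, 4.4637, 0.0000]

First-step conditioning: h[5] = 0; for i ≠ 5, h[i] = 1 + Σ_k P[i][k]·h[k].
  h[0] = 1 + 1/6·h[0] + 1/12·h[1] + 1/12·h[2] + 1/6·h[3] + 5/12·h[4]
  h[1] = 1 + 1/6·h[0] + 1/12·h[1] + 1/4·h[2] + 1/6·h[3] + 1/12·h[4]
  h[2] = 1 + 1/3·h[0] + 1/4·h[1] + 1/12·h[2] + 1/6·h[3] + 1/12·h[4]
  h[3] = 1 + 1/6·h[0] + 1/12·h[1] + 1/6·h[2] + 1/4·h[3] + 1/12·h[4]
  h[4] = 1 + 1/6·h[0] + 1/6·h[1] + 1/6·h[2] + 1/12·h[3] + 1/12·h[4]
Solving the 5×5 linear system over states ≠ 5 gives exactly h = [10824/1979, 68352/13853, 79176/13853, 9624/1979, 61836/13853, 0] (h[5] = 0 is the target).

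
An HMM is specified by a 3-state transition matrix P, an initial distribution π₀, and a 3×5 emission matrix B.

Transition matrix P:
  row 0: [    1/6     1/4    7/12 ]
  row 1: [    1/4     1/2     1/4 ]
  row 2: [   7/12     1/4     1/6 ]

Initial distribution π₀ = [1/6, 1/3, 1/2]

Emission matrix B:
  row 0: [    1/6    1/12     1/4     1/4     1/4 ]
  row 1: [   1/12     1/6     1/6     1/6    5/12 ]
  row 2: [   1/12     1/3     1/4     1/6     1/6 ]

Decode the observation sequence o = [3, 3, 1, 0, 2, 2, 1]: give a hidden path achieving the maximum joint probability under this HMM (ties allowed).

t=0: δ = [4.167e-02, 5.556e-02, 8.333e-02]  (obs o_0=3)
t=1: δ = [1.215e-02, 4.630e-03, 4.051e-03]  ψ = [2, 1, 0]  (obs o_1=3)
t=2: δ = [1.969e-04, 5.064e-04, 2.363e-03]  ψ = [2, 0, 0]  (obs o_2=1)
t=3: δ = [2.297e-04, 4.923e-05, 3.282e-05]  ψ = [2, 2, 2]  (obs o_3=0)
t=4: δ = [9.573e-06, 9.573e-06, 3.350e-05]  ψ = [0, 0, 0]  (obs o_4=2)
t=5: δ = [4.886e-06, 1.396e-06, 1.396e-06]  ψ = [2, 2, 0]  (obs o_5=2)
t=6: δ = [6.786e-08, 2.036e-07, 9.500e-07]  ψ = [0, 0, 0]  (obs o_6=1)
backtrack: best end state = 2; path = [2, 0, 2, 0, 2, 0, 2]

path = [2, 0, 2, 0, 2, 0, 2]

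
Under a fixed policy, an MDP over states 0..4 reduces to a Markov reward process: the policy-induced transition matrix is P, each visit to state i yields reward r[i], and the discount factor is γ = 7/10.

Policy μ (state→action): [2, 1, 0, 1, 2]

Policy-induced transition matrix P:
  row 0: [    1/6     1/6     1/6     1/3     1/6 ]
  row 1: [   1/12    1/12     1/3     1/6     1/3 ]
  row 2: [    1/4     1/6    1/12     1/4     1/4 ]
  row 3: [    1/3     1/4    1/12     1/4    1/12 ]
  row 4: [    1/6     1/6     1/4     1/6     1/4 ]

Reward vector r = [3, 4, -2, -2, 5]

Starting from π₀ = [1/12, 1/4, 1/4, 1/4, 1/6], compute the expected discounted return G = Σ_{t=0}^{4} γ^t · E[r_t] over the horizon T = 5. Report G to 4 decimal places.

G = 3.8318

t=0: π = [0.0833, 0.2500, 0.2500, 0.2500, 0.1667], E[r] = 1.0833, γ^t·E[r] = 1.083333, running G = 1.083333
t=1: π = [0.2083, 0.1667, 0.1806, 0.2222, 0.2222], E[r] = 1.5972, γ^t·E[r] = 1.118056, running G = 2.201389
t=2: π = [0.2049, 0.1713, 0.1794, 0.2350, 0.2095], E[r] = 1.5185, γ^t·E[r] = 0.744074, running G = 2.945463
t=3: π = [0.2065, 0.1720, 0.1781, 0.2353, 0.2080], E[r] = 1.5206, γ^t·E[r] = 0.521580, running G = 3.467043
t=4: π = [0.2064, 0.1719, 0.1782, 0.2355, 0.2079], E[r] = 1.5190, γ^t·E[r] = 0.364712, running G = 3.831755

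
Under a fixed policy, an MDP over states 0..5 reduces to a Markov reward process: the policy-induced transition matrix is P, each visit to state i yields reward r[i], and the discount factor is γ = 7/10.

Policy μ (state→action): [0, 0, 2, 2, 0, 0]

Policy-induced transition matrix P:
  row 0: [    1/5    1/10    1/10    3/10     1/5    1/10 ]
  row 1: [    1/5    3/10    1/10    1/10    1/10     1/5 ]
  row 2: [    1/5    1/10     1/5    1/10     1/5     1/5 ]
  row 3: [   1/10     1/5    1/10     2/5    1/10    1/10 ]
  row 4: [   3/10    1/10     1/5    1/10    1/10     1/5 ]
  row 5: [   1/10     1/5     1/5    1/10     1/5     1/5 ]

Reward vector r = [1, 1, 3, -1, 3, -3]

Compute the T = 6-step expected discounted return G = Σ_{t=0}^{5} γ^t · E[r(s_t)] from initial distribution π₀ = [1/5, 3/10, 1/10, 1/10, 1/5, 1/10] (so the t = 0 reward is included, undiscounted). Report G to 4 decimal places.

G = 2.0651

t=0: π = [0.2000, 0.3000, 0.1000, 0.1000, 0.2000, 0.1000], E[r] = 1.0000, γ^t·E[r] = 1.000000, running G = 1.000000
t=1: π = [0.2000, 0.1800, 0.1400, 0.1700, 0.1400, 0.1700], E[r] = 0.5400, γ^t·E[r] = 0.378000, running G = 1.378000
t=2: π = [0.1800, 0.1700, 0.1450, 0.1910, 0.1510, 0.1630], E[r] = 0.5580, γ^t·E[r] = 0.273420, running G = 1.651420
t=3: π = [0.1797, 0.1694, 0.1459, 0.1933, 0.1488, 0.1629], E[r] = 0.5512, γ^t·E[r] = 0.189062, running G = 1.840482
t=4: π = [0.1793, 0.1695, 0.1458, 0.1939, 0.1489, 0.1627], E[r] = 0.5506, γ^t·E[r] = 0.132189, running G = 1.972671
t=5: π = [0.1792, 0.1696, 0.1457, 0.1940, 0.1488, 0.1627], E[r] = 0.5502, γ^t·E[r] = 0.092475, running G = 2.065147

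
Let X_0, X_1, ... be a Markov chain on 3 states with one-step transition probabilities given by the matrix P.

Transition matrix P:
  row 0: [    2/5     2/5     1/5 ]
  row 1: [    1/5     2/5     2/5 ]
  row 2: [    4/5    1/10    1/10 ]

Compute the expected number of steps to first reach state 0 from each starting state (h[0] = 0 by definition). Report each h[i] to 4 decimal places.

h = [0.0000, 2.6000, 1.4000]

First-step conditioning: h[0] = 0; for i ≠ 0, h[i] = 1 + Σ_k P[i][k]·h[k].
  h[1] = 1 + 2/5·h[1] + 2/5·h[2]
  h[2] = 1 + 1/10·h[1] + 1/10·h[2]
Solving the 2×2 linear system over states ≠ 0 gives exactly h = [0, 13/5, 7/5] (h[0] = 0 is the target).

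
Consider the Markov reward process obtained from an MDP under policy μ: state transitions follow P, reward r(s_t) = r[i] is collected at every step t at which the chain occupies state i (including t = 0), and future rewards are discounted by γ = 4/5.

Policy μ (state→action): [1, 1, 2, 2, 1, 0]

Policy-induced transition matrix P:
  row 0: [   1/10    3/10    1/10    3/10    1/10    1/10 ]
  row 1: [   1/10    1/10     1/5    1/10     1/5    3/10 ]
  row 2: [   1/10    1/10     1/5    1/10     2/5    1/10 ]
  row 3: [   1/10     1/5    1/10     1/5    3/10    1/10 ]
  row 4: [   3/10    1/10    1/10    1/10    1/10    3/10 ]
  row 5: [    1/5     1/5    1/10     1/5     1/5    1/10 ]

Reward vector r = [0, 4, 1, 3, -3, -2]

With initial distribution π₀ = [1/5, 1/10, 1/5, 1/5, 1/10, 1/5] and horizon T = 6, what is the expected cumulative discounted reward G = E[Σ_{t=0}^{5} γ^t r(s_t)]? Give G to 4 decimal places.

G = 1.4133

t=0: π = [0.2000, 0.1000, 0.2000, 0.2000, 0.1000, 0.2000], E[r] = 0.5000, γ^t·E[r] = 0.500000, running G = 0.500000
t=1: π = [0.1400, 0.1800, 0.1300, 0.1800, 0.2300, 0.1400], E[r] = 0.4200, γ^t·E[r] = 0.336000, running G = 0.836000
t=2: π = [0.1600, 0.1600, 0.1310, 0.1600, 0.2070, 0.1820], E[r] = 0.2660, γ^t·E[r] = 0.170240, running G = 1.006240
t=3: π = [0.1596, 0.1662, 0.1291, 0.1662, 0.2055, 0.1734], E[r] = 0.3292, γ^t·E[r] = 0.168550, running G = 1.174790
t=4: π = [0.1584, 0.1659, 0.1295, 0.1659, 0.2059, 0.1743], E[r] = 0.3242, γ^t·E[r] = 0.132801, running G = 1.307591
t=5: π = [0.1586, 0.1657, 0.1295, 0.1657, 0.2061, 0.1744], E[r] = 0.3226, γ^t·E[r] = 0.105715, running G = 1.413306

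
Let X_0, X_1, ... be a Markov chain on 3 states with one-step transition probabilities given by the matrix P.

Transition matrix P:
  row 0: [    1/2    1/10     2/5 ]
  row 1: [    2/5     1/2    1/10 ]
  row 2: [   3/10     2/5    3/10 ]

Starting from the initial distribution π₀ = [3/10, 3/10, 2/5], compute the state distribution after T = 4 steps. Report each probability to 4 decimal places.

π = [0.4136, 0.3066, 0.2798]

t=0: π = [0.3000, 0.3000, 0.4000]
t=1: π = [0.3900, 0.3400, 0.2700]
t=2: π = [0.4120, 0.3170, 0.2710]
t=3: π = [0.4141, 0.3081, 0.2778]
t=4: π = [0.4136, 0.3066, 0.2798]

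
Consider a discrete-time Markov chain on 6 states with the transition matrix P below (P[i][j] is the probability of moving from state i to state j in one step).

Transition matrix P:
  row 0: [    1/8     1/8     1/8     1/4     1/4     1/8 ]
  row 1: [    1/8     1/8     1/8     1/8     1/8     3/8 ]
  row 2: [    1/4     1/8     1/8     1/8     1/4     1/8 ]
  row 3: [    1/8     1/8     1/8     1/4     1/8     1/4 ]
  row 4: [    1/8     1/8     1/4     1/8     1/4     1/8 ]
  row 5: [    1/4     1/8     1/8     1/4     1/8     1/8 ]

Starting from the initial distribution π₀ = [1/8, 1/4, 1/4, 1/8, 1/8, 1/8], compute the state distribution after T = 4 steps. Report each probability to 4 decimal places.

π = [0.1661, 0.1250, 0.1485, 0.1923, 0.1878, 0.1803]

t=0: π = [0.1250, 0.2500, 0.2500, 0.1250, 0.1250, 0.1250]
t=1: π = [0.1719, 0.1250, 0.1406, 0.1719, 0.1875, 0.2031]
t=2: π = [0.1680, 0.1250, 0.1484, 0.1934, 0.1875, 0.1777]
t=3: π = [0.1658, 0.1250, 0.1484, 0.1924, 0.1880, 0.1804]
t=4: π = [0.1661, 0.1250, 0.1485, 0.1923, 0.1878, 0.1803]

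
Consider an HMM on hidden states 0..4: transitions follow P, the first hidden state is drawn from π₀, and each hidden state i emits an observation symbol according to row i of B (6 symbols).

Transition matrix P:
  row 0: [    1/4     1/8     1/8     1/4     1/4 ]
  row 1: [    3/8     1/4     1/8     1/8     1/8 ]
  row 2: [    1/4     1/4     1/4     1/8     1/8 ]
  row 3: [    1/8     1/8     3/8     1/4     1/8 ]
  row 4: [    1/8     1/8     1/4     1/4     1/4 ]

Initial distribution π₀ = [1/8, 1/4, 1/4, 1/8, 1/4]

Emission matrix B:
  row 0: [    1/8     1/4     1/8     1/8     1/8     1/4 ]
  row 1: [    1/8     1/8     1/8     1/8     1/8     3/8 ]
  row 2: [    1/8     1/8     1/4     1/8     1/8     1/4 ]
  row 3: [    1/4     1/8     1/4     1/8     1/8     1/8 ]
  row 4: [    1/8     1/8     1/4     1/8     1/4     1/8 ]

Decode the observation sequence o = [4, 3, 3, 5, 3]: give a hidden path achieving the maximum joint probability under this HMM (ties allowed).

path = [4, 3, 2, 1, 0]

t=0: δ = [1.562e-02, 3.125e-02, 3.125e-02, 1.562e-02, 6.250e-02]  (obs o_0=4)
t=1: δ = [1.465e-03, 9.766e-04, 1.953e-03, 1.953e-03, 1.953e-03]  ψ = [1, 1, 4, 4, 4]  (obs o_1=3)
t=2: δ = [6.104e-05, 6.104e-05, 9.155e-05, 6.104e-05, 6.104e-05]  ψ = [2, 2, 3, 3, 4]  (obs o_2=3)
t=3: δ = [5.722e-06, 8.583e-06, 5.722e-06, 1.907e-06, 1.907e-06]  ψ = [1, 2, 2, 0, 0]  (obs o_3=5)
t=4: δ = [4.023e-07, 2.682e-07, 1.788e-07, 1.788e-07, 1.788e-07]  ψ = [1, 1, 2, 0, 0]  (obs o_4=3)
backtrack: best end state = 0; path = [4, 3, 2, 1, 0]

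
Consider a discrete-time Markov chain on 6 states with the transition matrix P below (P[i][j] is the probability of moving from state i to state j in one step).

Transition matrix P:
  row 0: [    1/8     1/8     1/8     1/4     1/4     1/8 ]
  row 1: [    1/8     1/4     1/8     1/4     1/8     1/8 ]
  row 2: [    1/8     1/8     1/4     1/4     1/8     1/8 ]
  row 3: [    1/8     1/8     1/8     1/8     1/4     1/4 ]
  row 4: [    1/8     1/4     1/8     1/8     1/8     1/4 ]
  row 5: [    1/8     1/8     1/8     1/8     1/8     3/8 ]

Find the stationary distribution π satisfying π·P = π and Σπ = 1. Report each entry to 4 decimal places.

Balance equations π_j = Σ_i π_i·P[i][j]:
  π_0 = 1/8·π_0 + 1/8·π_1 + 1/8·π_2 + 1/8·π_3 + 1/8·π_4 + 1/8·π_5
  π_1 = 1/8·π_0 + 1/4·π_1 + 1/8·π_2 + 1/8·π_3 + 1/4·π_4 + 1/8·π_5
  π_2 = 1/8·π_0 + 1/8·π_1 + 1/4·π_2 + 1/8·π_3 + 1/8·π_4 + 1/8·π_5
  π_3 = 1/4·π_0 + 1/4·π_1 + 1/4·π_2 + 1/8·π_3 + 1/8·π_4 + 1/8·π_5
  π_4 = 1/4·π_0 + 1/8·π_1 + 1/8·π_2 + 1/4·π_3 + 1/8·π_4 + 1/8·π_5
  normalize: π_0 + π_1 + π_2 + π_3 + π_4 + π_5 = 1
Solving the linear system gives exactly π = [1/8, 4159/25032, 1/7, 641/3576, 583/3576, 100/447].

π = [0.1250, 0.1661, 0.1429, 0.1793, 0.1630, 0.2237]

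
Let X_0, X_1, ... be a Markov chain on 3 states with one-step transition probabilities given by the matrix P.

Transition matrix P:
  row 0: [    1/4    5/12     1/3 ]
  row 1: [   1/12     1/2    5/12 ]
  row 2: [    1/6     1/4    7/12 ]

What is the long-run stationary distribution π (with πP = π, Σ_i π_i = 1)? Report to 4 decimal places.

Balance equations π_j = Σ_i π_i·P[i][j]:
  π_0 = 1/4·π_0 + 1/12·π_1 + 1/6·π_2
  π_1 = 5/12·π_0 + 1/2·π_1 + 1/4·π_2
  normalize: π_0 + π_1 + π_2 = 1
Solving the linear system gives exactly π = [15/101, 37/101, 49/101].

π = [0.1485, 0.3663, 0.4851]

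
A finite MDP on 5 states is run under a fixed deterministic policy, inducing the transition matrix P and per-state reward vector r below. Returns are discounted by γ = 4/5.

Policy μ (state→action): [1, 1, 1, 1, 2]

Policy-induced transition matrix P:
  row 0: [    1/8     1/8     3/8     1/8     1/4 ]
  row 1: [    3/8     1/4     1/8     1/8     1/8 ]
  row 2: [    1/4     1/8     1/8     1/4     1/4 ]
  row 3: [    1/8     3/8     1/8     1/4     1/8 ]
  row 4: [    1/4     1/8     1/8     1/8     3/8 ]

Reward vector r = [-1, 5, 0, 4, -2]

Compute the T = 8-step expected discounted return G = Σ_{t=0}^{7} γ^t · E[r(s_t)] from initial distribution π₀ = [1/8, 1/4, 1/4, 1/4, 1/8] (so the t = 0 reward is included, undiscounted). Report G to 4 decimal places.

t=0: π = [0.1250, 0.2500, 0.2500, 0.2500, 0.1250], E[r] = 1.8750, γ^t·E[r] = 1.875000, running G = 1.875000
t=1: π = [0.2344, 0.2188, 0.1563, 0.1875, 0.2031], E[r] = 1.2031, γ^t·E[r] = 0.962500, running G = 2.837500
t=2: π = [0.2246, 0.1992, 0.1836, 0.1680, 0.2246], E[r] = 0.9941, γ^t·E[r] = 0.636250, running G = 3.473750
t=3: π = [0.2258, 0.1919, 0.1812, 0.1689, 0.2322], E[r] = 0.9451, γ^t·E[r] = 0.483875, running G = 3.957625
t=4: π = [0.2246, 0.1912, 0.1815, 0.1688, 0.2339], E[r] = 0.9387, γ^t·E[r] = 0.384488, running G = 4.342113
t=5: π = [0.2247, 0.1911, 0.1812, 0.1688, 0.2342], E[r] = 0.9374, γ^t·E[r] = 0.307156, running G = 4.649269
t=6: π = [0.2247, 0.1911, 0.1812, 0.1687, 0.2343], E[r] = 0.9371, γ^t·E[r] = 0.245651, running G = 4.894919
t=7: π = [0.2247, 0.1911, 0.1812, 0.1687, 0.2343], E[r] = 0.9370, γ^t·E[r] = 0.196501, running G = 5.091421

G = 5.0914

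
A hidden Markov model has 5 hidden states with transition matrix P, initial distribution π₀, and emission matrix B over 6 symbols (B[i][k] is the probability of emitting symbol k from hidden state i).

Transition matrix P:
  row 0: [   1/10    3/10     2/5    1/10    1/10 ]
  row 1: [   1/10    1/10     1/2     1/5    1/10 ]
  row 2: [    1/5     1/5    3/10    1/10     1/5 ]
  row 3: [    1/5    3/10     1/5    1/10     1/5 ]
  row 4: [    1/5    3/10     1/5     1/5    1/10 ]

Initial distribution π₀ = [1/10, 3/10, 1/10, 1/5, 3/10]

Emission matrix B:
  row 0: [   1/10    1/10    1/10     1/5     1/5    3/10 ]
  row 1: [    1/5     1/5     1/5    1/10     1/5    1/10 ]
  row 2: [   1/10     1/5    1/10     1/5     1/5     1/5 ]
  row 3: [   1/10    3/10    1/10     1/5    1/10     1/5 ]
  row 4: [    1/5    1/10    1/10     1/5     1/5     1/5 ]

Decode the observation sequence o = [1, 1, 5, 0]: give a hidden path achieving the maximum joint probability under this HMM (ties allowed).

path = [1, 2, 0, 1]

t=0: δ = [1.000e-02, 6.000e-02, 2.000e-02, 6.000e-02, 3.000e-02]  (obs o_0=1)
t=1: δ = [1.200e-03, 3.600e-03, 6.000e-03, 3.600e-03, 1.200e-03]  ψ = [3, 3, 1, 1, 3]  (obs o_1=1)
t=2: δ = [3.600e-04, 1.200e-04, 3.600e-04, 1.440e-04, 2.400e-04]  ψ = [2, 2, 1, 1, 2]  (obs o_2=5)
t=3: δ = [7.200e-06, 2.160e-05, 1.440e-05, 4.800e-06, 1.440e-05]  ψ = [2, 0, 0, 4, 2]  (obs o_3=0)
backtrack: best end state = 1; path = [1, 2, 0, 1]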